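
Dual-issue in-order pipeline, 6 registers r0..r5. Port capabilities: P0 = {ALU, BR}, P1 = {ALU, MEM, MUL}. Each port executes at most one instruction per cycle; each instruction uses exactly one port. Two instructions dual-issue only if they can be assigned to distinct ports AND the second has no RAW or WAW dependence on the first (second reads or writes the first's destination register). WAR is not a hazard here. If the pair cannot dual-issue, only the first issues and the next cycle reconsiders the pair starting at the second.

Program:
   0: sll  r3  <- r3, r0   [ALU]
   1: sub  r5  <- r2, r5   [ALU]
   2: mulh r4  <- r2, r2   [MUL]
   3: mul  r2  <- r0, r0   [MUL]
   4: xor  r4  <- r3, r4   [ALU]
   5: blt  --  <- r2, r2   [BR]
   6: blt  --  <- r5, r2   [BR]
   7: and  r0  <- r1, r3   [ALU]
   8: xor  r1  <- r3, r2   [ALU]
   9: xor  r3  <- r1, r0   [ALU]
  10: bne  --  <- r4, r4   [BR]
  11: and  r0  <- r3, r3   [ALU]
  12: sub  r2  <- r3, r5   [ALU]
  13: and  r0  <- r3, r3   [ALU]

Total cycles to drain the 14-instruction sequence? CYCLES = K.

[0] i0+i1  sll/sub  -- dual
[1] i2  mulh  -- no-port MUL/MUL
[2] i3+i4  mul/xor  -- dual
[3] i5  blt  -- no-port BR/BR
[4] i6+i7  blt/and  -- dual
[5] i8  xor  -- RAW r1
[6] i9+i10  xor/bne  -- dual
[7] i11+i12  and/sub  -- dual
[8] i13  and  -- tail

CYCLES = 9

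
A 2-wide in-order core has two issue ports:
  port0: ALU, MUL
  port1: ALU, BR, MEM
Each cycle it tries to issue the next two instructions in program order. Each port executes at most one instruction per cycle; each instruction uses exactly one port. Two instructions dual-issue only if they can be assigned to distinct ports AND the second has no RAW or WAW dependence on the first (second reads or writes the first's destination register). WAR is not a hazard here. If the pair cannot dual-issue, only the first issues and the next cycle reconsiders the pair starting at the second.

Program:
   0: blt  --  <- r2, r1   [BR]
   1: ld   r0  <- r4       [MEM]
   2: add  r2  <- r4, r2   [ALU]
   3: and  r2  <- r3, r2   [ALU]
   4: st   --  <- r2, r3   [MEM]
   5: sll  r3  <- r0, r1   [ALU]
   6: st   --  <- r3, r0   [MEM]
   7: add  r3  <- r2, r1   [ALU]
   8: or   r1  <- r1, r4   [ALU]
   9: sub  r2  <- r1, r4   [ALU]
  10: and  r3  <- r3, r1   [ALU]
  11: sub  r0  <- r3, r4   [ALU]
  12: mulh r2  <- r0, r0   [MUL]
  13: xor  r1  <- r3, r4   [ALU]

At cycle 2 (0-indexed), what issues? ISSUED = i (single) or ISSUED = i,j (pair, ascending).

c0: i0 blt.BR  no-port BR/MEM
c1: i1/i2 ld.MEM/add.ALU  pair
c2: i3 and.ALU  RAW r2
c3: i4/i5 st.MEM/sll.ALU  pair
c4: i6/i7 st.MEM/add.ALU  pair
c5: i8 or.ALU  RAW r1
c6: i9/i10 sub.ALU/and.ALU  pair
c7: i11 sub.ALU  RAW r0
c8: i12/i13 mulh.MUL/xor.ALU  pair

ISSUED = 3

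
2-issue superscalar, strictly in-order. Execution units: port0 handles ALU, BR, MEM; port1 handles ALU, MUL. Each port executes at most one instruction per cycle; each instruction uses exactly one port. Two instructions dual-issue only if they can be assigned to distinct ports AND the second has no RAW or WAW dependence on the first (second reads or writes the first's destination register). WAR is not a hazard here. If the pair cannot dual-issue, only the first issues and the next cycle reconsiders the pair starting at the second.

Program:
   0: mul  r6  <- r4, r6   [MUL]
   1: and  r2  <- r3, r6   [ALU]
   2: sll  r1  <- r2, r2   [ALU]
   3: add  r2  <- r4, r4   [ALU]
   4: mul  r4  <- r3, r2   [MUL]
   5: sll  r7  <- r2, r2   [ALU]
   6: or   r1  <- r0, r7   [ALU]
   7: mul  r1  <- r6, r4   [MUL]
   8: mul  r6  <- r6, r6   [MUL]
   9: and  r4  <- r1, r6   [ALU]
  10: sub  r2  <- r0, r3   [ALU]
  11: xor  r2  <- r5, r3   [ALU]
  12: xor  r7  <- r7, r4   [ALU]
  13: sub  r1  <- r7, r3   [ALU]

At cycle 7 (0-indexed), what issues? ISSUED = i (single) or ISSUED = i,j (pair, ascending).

ISSUED = 9,10

#0 head=0: mul i0 RAW r6
#1 head=1: and i1 RAW r2
#2 head=2: sll+add i2+i3 pair
#3 head=4: mul+sll i4+i5 pair
#4 head=6: or i6 WAW r1
#5 head=7: mul i7 no-port MUL/MUL
#6 head=8: mul i8 RAW r6
#7 head=9: and+sub i9+i10 pair
#8 head=11: xor+xor i11+i12 pair
#9 head=13: sub i13 tail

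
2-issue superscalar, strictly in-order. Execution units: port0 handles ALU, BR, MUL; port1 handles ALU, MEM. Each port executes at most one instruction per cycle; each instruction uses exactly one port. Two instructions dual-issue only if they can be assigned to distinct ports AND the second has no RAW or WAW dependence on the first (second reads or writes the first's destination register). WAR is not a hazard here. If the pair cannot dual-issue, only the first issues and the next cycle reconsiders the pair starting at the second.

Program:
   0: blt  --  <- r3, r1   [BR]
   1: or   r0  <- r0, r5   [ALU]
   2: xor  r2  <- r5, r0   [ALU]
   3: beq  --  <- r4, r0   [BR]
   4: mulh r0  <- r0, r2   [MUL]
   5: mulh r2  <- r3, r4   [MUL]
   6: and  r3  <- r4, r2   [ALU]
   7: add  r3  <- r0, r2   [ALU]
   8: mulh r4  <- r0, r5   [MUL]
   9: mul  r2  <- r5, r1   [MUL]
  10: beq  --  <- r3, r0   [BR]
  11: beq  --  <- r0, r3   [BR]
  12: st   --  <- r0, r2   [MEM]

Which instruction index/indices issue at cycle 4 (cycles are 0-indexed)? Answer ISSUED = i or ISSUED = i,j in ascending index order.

ISSUED = 6

[0] i0&i1  blt;or  -- 2-wide
[1] i2&i3  xor;beq  -- 2-wide
[2] i4  mulh  -- no-port MUL/MUL
[3] i5  mulh  -- RAW r2
[4] i6  and  -- WAW r3
[5] i7&i8  add;mulh  -- 2-wide
[6] i9  mul  -- no-port MUL/BR
[7] i10  beq  -- no-port BR/BR
[8] i11&i12  beq;st  -- 2-wide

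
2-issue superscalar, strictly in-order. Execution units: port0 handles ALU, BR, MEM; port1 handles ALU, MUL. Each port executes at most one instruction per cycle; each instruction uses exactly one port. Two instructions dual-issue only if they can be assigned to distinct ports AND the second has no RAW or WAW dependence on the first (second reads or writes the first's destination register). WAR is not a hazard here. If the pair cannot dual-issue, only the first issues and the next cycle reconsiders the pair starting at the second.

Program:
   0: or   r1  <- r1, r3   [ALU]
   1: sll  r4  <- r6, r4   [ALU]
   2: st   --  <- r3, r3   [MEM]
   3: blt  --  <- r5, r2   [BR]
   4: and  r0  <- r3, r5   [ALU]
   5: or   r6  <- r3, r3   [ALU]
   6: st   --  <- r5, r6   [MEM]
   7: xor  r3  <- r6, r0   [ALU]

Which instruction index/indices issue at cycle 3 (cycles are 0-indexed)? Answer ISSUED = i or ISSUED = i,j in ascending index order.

ISSUED = 5

#0 head=0: or.ALU+sll.ALU i0&i1 pair
#1 head=2: st.MEM i2 no-port MEM/BR
#2 head=3: blt.BR+and.ALU i3&i4 pair
#3 head=5: or.ALU i5 RAW r6
#4 head=6: st.MEM+xor.ALU i6&i7 pair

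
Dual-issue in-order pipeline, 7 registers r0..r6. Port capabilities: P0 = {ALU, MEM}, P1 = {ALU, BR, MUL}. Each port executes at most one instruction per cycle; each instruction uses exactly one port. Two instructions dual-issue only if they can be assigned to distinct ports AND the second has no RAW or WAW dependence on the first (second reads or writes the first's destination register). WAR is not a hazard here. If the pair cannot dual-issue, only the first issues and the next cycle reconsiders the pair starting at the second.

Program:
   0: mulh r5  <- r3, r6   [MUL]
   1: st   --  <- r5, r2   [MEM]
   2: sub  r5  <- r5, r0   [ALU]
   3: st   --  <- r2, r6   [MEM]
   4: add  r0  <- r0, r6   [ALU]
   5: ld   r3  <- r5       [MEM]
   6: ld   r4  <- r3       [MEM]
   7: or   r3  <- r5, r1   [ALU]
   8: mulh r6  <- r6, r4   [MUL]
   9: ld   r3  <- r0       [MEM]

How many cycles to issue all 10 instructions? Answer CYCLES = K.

CYCLES = 6

c0: i0 mulh.MUL  RAW r5
c1: i1/i2 st.MEM;sub.ALU  dual
c2: i3/i4 st.MEM;add.ALU  dual
c3: i5 ld.MEM  no-port MEM/MEM
c4: i6/i7 ld.MEM;or.ALU  dual
c5: i8/i9 mulh.MUL;ld.MEM  dual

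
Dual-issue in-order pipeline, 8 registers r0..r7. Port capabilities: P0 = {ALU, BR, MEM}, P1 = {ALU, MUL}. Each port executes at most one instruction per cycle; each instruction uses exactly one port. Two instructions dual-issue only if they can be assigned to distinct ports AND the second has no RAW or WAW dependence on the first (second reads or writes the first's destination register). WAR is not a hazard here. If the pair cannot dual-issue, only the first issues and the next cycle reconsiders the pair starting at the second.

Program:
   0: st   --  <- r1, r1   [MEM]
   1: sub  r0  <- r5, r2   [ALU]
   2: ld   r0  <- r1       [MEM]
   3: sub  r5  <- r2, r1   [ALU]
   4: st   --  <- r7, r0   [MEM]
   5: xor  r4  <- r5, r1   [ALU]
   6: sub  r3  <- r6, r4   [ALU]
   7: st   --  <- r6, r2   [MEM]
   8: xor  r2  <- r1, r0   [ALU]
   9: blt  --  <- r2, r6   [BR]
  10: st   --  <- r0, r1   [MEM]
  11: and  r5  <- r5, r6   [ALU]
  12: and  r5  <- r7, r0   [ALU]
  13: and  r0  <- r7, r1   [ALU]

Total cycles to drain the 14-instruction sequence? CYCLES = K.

CYCLES = 8

  cy0 -> i0,i1 (st.MEM sub.ALU) 2-wide
  cy1 -> i2,i3 (ld.MEM sub.ALU) 2-wide
  cy2 -> i4,i5 (st.MEM xor.ALU) 2-wide
  cy3 -> i6,i7 (sub.ALU st.MEM) 2-wide
  cy4 -> i8 (xor.ALU) RAW r2
  cy5 -> i9 (blt.BR) no-port BR/MEM
  cy6 -> i10,i11 (st.MEM and.ALU) 2-wide
  cy7 -> i12,i13 (and.ALU and.ALU) 2-wide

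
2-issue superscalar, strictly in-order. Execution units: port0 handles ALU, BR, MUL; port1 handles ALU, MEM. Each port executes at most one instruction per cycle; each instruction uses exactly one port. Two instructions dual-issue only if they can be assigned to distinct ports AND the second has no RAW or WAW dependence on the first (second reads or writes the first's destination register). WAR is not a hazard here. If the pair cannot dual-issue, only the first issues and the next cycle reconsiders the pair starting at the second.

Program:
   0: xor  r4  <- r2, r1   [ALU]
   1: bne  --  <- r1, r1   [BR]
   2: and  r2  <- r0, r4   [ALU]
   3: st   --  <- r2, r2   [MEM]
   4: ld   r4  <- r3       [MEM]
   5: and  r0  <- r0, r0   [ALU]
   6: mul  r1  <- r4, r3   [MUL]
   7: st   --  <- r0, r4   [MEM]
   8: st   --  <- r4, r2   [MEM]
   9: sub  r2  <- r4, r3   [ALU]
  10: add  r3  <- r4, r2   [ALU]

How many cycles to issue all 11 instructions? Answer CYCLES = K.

CYCLES = 7

t=0 i0,i1:xor.ALU+bne.BR ; 2-wide
t=1 i2:and.ALU ; RAW r2
t=2 i3:st.MEM ; no-port MEM/MEM
t=3 i4,i5:ld.MEM+and.ALU ; 2-wide
t=4 i6,i7:mul.MUL+st.MEM ; 2-wide
t=5 i8,i9:st.MEM+sub.ALU ; 2-wide
t=6 i10:add.ALU ; tail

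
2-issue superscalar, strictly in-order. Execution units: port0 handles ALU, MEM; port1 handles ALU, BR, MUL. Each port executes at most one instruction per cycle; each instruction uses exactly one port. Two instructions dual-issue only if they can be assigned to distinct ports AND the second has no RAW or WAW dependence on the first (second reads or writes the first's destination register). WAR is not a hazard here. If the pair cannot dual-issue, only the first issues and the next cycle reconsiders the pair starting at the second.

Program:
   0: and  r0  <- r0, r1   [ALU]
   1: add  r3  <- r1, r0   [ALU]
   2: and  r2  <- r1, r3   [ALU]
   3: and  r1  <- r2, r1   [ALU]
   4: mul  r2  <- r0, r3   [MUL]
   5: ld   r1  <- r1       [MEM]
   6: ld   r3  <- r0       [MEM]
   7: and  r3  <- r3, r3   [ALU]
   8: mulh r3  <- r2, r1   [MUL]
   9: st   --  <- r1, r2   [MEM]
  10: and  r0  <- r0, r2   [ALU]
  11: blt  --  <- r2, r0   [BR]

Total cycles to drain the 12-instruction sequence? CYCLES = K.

#0 head=0: and.ALU i0 RAW r0
#1 head=1: add.ALU i1 RAW r3
#2 head=2: and.ALU i2 RAW r2
#3 head=3: and.ALU+mul.MUL i3&i4 2-wide
#4 head=5: ld.MEM i5 no-port MEM/MEM
#5 head=6: ld.MEM i6 RAW+WAW r3
#6 head=7: and.ALU i7 WAW r3
#7 head=8: mulh.MUL+st.MEM i8&i9 2-wide
#8 head=10: and.ALU i10 RAW r0
#9 head=11: blt.BR i11 tail

CYCLES = 10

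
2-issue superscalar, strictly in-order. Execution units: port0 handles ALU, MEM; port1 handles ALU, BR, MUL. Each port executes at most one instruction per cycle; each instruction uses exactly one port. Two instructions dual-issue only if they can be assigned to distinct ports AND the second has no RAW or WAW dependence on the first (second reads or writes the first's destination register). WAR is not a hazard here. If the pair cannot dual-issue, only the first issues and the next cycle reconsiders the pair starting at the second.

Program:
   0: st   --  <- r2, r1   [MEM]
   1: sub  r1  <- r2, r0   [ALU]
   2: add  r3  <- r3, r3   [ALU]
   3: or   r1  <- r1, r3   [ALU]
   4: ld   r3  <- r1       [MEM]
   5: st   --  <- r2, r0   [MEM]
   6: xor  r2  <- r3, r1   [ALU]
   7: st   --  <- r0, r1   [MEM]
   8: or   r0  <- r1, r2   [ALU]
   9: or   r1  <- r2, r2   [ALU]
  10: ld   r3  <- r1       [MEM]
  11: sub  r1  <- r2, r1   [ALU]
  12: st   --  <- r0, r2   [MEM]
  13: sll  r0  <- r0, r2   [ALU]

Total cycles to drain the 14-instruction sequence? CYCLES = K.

CYCLES = 9

c0: i0+i1 st/sub  2-wide
c1: i2 add  RAW r3
c2: i3 or  RAW r1
c3: i4 ld  no-port MEM/MEM
c4: i5+i6 st/xor  2-wide
c5: i7+i8 st/or  2-wide
c6: i9 or  RAW r1
c7: i10+i11 ld/sub  2-wide
c8: i12+i13 st/sll  2-wide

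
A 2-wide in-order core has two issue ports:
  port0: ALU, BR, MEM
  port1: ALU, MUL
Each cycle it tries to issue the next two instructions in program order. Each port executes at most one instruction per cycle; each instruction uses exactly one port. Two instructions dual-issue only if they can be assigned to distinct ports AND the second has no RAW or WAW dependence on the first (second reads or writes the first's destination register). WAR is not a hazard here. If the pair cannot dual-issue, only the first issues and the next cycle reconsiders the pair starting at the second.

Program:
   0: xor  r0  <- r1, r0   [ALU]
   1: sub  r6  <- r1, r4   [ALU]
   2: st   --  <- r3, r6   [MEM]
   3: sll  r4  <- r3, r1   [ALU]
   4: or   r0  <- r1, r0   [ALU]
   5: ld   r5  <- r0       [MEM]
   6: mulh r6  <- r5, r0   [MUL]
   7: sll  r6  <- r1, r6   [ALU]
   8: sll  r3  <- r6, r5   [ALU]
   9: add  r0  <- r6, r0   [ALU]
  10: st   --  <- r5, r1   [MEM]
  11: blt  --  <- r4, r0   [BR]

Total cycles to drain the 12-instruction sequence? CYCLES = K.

CYCLES = 9

[0] i0+i1  xor+sub  -- 2-wide
[1] i2+i3  st+sll  -- 2-wide
[2] i4  or  -- RAW r0
[3] i5  ld  -- RAW r5
[4] i6  mulh  -- RAW+WAW r6
[5] i7  sll  -- RAW r6
[6] i8+i9  sll+add  -- 2-wide
[7] i10  st  -- no-port MEM/BR
[8] i11  blt  -- tail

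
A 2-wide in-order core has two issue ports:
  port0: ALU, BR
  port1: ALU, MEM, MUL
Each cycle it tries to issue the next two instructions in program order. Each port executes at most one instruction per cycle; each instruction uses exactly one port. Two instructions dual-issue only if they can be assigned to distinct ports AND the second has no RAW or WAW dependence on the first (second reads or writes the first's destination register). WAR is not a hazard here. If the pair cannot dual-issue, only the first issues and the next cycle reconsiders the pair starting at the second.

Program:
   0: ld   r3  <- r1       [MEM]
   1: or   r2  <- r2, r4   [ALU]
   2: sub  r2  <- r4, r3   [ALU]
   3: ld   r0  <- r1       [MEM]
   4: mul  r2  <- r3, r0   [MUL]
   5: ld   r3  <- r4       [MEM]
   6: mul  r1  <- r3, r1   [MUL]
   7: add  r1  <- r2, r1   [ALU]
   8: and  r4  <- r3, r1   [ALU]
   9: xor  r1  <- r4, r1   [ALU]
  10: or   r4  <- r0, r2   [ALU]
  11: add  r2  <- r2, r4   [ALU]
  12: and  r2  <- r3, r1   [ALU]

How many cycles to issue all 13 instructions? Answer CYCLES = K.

CYCLES = 10

c0: i0/i1 ld.MEM;or.ALU  pair
c1: i2/i3 sub.ALU;ld.MEM  pair
c2: i4 mul.MUL  no-port MUL/MEM
c3: i5 ld.MEM  no-port MEM/MUL
c4: i6 mul.MUL  RAW+WAW r1
c5: i7 add.ALU  RAW r1
c6: i8 and.ALU  RAW r4
c7: i9/i10 xor.ALU;or.ALU  pair
c8: i11 add.ALU  WAW r2
c9: i12 and.ALU  tail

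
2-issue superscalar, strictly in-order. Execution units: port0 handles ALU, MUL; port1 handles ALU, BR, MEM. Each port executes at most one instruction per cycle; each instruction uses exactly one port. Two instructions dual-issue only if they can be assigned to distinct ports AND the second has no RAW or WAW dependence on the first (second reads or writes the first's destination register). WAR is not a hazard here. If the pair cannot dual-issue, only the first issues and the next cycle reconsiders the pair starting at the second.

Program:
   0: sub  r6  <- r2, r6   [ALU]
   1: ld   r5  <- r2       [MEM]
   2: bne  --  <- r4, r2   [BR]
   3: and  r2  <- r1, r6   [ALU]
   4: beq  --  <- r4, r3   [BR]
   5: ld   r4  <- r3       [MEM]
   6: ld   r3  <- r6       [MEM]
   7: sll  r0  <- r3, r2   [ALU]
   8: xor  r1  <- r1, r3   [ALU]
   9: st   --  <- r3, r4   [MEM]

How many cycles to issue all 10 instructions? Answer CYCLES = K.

c0: i0,i1 sub.ALU+ld.MEM  pair
c1: i2,i3 bne.BR+and.ALU  pair
c2: i4 beq.BR  no-port BR/MEM
c3: i5 ld.MEM  no-port MEM/MEM
c4: i6 ld.MEM  RAW r3
c5: i7,i8 sll.ALU+xor.ALU  pair
c6: i9 st.MEM  tail

CYCLES = 7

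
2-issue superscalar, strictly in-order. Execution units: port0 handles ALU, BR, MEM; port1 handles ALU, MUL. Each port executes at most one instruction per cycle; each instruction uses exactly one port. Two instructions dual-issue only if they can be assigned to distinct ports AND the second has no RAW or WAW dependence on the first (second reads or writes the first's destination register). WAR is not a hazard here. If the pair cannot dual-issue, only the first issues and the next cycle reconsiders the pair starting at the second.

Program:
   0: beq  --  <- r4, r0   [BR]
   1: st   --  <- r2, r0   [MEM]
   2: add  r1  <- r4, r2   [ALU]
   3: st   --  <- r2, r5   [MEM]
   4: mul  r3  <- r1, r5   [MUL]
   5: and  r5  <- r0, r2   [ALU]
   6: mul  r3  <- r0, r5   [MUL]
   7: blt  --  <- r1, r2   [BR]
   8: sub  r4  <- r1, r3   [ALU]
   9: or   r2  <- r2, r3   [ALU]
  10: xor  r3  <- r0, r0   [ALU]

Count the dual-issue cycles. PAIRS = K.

PAIRS = 4

[0] i0  beq  -- no-port BR/MEM
[1] i1/i2  st;add  -- 2-wide
[2] i3/i4  st;mul  -- 2-wide
[3] i5  and  -- RAW r5
[4] i6/i7  mul;blt  -- 2-wide
[5] i8/i9  sub;or  -- 2-wide
[6] i10  xor  -- tail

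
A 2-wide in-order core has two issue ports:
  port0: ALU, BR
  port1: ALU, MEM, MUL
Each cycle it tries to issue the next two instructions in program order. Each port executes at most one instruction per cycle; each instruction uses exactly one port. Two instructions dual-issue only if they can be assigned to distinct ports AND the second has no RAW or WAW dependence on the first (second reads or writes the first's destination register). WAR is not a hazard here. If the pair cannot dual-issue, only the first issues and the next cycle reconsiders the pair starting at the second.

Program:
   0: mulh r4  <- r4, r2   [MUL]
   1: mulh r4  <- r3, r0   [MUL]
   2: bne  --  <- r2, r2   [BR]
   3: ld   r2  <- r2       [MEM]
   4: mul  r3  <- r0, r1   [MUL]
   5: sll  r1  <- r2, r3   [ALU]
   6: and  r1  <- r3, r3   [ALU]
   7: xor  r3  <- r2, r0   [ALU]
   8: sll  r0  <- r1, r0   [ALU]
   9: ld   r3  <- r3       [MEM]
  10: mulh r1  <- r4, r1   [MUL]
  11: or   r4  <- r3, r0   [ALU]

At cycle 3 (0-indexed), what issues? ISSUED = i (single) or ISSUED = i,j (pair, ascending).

ISSUED = 4

#0 head=0: mulh i0 no-port MUL/MUL
#1 head=1: mulh bne i1+i2 2-wide
#2 head=3: ld i3 no-port MEM/MUL
#3 head=4: mul i4 RAW r3
#4 head=5: sll i5 WAW r1
#5 head=6: and xor i6+i7 2-wide
#6 head=8: sll ld i8+i9 2-wide
#7 head=10: mulh or i10+i11 2-wide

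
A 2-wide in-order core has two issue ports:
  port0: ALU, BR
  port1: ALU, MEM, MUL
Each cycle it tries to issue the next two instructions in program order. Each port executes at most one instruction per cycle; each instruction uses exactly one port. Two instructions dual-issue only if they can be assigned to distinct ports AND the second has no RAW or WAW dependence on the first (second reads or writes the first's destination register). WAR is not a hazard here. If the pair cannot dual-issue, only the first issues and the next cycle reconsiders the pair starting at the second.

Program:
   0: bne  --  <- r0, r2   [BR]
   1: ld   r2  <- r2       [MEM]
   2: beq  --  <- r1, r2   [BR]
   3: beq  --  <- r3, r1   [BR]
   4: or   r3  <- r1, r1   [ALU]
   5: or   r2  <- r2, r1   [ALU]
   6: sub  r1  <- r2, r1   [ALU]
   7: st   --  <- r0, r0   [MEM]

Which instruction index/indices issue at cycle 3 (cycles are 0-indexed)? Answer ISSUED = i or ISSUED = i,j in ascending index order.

ISSUED = 5

[0] i0,i1  bne.BR ld.MEM  -- 2-wide
[1] i2  beq.BR  -- no-port BR/BR
[2] i3,i4  beq.BR or.ALU  -- 2-wide
[3] i5  or.ALU  -- RAW r2
[4] i6,i7  sub.ALU st.MEM  -- 2-wide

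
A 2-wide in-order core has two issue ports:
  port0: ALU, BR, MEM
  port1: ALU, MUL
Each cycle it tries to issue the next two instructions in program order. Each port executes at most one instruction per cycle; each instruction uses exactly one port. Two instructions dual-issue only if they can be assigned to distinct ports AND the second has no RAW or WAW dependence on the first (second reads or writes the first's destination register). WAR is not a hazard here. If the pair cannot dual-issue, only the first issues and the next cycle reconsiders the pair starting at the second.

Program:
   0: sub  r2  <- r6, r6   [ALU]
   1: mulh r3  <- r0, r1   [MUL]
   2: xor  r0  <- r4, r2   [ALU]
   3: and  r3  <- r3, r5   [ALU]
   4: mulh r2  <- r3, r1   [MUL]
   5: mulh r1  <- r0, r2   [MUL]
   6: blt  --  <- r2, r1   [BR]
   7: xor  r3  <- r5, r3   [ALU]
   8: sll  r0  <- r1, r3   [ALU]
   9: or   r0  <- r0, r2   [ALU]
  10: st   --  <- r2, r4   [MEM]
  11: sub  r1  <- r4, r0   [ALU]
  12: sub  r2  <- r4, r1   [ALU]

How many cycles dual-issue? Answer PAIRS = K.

PAIRS = 4

t=0 i0/i1:sub/mulh ; 2-wide
t=1 i2/i3:xor/and ; 2-wide
t=2 i4:mulh ; no-port MUL/MUL
t=3 i5:mulh ; RAW r1
t=4 i6/i7:blt/xor ; 2-wide
t=5 i8:sll ; RAW+WAW r0
t=6 i9/i10:or/st ; 2-wide
t=7 i11:sub ; RAW r1
t=8 i12:sub ; tail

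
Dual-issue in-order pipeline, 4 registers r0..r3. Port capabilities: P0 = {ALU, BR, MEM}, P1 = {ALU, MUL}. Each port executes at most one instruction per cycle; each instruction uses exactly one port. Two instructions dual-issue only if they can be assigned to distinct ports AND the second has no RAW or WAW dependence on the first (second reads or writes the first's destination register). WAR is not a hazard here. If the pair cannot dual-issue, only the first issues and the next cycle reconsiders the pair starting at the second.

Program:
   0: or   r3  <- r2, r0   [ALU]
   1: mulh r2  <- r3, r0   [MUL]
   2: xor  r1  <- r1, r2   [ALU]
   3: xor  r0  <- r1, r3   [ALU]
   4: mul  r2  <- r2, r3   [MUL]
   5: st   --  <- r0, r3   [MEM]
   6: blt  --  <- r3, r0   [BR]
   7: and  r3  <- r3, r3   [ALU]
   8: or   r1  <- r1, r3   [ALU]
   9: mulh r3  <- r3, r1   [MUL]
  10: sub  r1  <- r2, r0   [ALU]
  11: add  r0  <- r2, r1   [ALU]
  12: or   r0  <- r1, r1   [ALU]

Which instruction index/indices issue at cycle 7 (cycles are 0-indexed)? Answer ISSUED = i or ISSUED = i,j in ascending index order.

#0 head=0: or i0 RAW r3
#1 head=1: mulh i1 RAW r2
#2 head=2: xor i2 RAW r1
#3 head=3: xor+mul i3,i4 2-wide
#4 head=5: st i5 no-port MEM/BR
#5 head=6: blt+and i6,i7 2-wide
#6 head=8: or i8 RAW r1
#7 head=9: mulh+sub i9,i10 2-wide
#8 head=11: add i11 WAW r0
#9 head=12: or i12 tail

ISSUED = 9,10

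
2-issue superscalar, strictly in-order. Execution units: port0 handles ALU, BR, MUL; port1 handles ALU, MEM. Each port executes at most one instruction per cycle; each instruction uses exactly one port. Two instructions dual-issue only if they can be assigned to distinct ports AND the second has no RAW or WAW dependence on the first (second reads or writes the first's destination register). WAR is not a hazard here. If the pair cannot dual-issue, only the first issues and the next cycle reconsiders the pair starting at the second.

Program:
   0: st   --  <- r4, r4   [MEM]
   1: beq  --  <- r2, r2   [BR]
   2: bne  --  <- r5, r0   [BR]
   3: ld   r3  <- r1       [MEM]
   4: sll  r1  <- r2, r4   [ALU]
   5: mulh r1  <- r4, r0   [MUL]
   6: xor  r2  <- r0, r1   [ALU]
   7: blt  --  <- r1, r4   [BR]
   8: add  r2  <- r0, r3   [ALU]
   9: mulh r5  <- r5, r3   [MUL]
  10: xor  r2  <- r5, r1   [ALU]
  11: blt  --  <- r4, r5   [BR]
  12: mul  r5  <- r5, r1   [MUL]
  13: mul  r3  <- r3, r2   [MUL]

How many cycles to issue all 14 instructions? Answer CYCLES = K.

  cy0 -> i0,i1 (st/beq) 2-wide
  cy1 -> i2,i3 (bne/ld) 2-wide
  cy2 -> i4 (sll) WAW r1
  cy3 -> i5 (mulh) RAW r1
  cy4 -> i6,i7 (xor/blt) 2-wide
  cy5 -> i8,i9 (add/mulh) 2-wide
  cy6 -> i10,i11 (xor/blt) 2-wide
  cy7 -> i12 (mul) no-port MUL/MUL
  cy8 -> i13 (mul) tail

CYCLES = 9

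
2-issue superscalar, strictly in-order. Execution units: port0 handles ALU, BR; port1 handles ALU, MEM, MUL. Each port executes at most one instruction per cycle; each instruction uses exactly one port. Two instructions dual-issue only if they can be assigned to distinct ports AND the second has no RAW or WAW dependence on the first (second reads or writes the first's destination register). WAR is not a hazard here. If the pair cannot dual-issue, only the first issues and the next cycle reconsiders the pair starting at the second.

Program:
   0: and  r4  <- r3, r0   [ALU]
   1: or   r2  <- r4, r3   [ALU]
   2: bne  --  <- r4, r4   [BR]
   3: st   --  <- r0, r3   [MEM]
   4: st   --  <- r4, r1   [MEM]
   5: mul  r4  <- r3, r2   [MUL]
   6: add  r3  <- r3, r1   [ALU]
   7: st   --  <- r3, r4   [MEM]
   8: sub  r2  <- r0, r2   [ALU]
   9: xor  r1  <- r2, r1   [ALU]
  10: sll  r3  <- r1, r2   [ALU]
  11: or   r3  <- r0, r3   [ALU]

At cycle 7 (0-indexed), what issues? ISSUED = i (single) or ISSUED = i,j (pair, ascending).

0. and.ALU @i0  | RAW r4
1. or.ALU/bne.BR @i1,i2  | dual
2. st.MEM @i3  | no-port MEM/MEM
3. st.MEM @i4  | no-port MEM/MUL
4. mul.MUL/add.ALU @i5,i6  | dual
5. st.MEM/sub.ALU @i7,i8  | dual
6. xor.ALU @i9  | RAW r1
7. sll.ALU @i10  | RAW+WAW r3
8. or.ALU @i11  | tail

ISSUED = 10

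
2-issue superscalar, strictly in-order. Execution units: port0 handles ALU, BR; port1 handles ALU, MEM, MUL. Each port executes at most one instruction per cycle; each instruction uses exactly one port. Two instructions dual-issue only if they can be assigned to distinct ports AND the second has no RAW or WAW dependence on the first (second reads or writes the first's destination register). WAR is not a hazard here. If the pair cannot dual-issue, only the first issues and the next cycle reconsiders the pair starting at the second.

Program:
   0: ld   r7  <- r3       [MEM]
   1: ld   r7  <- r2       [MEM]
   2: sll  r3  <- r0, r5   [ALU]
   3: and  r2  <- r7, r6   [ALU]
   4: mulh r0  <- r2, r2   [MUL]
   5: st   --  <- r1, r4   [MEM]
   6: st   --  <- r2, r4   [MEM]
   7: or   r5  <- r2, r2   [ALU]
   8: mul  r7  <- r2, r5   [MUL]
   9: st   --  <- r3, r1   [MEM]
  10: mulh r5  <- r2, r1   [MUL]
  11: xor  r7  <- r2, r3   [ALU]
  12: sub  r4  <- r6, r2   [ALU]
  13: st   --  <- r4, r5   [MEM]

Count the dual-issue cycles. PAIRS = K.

#0 head=0: ld.MEM i0 no-port MEM/MEM
#1 head=1: ld.MEM sll.ALU i1+i2 pair
#2 head=3: and.ALU i3 RAW r2
#3 head=4: mulh.MUL i4 no-port MUL/MEM
#4 head=5: st.MEM i5 no-port MEM/MEM
#5 head=6: st.MEM or.ALU i6+i7 pair
#6 head=8: mul.MUL i8 no-port MUL/MEM
#7 head=9: st.MEM i9 no-port MEM/MUL
#8 head=10: mulh.MUL xor.ALU i10+i11 pair
#9 head=12: sub.ALU i12 RAW r4
#10 head=13: st.MEM i13 tail

PAIRS = 3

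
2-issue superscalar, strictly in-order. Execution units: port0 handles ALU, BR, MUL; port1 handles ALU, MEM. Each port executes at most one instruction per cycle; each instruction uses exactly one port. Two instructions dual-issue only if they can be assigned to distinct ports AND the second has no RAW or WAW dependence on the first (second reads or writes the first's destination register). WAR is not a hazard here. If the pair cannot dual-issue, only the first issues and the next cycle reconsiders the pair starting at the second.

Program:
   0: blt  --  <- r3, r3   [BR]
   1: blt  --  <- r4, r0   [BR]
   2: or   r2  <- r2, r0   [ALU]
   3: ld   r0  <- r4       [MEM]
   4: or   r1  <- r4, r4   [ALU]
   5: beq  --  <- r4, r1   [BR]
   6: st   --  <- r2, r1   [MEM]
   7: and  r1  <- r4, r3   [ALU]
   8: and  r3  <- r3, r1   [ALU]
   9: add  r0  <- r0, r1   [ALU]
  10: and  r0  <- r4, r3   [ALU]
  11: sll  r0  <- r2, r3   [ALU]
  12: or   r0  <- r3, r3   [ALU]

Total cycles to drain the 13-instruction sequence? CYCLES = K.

CYCLES = 9

0. blt.BR @i0  | no-port BR/BR
1. blt.BR+or.ALU @i1&i2  | dual
2. ld.MEM+or.ALU @i3&i4  | dual
3. beq.BR+st.MEM @i5&i6  | dual
4. and.ALU @i7  | RAW r1
5. and.ALU+add.ALU @i8&i9  | dual
6. and.ALU @i10  | WAW r0
7. sll.ALU @i11  | WAW r0
8. or.ALU @i12  | tail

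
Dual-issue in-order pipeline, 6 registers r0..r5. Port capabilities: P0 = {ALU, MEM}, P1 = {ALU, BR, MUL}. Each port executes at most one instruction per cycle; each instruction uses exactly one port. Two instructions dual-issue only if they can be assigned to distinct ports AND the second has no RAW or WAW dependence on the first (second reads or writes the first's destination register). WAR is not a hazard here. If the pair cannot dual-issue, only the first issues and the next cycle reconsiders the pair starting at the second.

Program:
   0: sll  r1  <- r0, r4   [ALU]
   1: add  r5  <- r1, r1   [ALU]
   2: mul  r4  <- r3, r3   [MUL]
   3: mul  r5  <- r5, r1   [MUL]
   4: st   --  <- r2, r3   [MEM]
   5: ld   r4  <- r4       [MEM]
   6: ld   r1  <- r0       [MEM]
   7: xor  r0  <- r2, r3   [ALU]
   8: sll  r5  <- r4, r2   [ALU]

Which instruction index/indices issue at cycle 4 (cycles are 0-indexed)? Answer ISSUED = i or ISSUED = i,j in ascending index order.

  cy0 -> i0 (sll) RAW r1
  cy1 -> i1/i2 (add+mul) 2-wide
  cy2 -> i3/i4 (mul+st) 2-wide
  cy3 -> i5 (ld) no-port MEM/MEM
  cy4 -> i6/i7 (ld+xor) 2-wide
  cy5 -> i8 (sll) tail

ISSUED = 6,7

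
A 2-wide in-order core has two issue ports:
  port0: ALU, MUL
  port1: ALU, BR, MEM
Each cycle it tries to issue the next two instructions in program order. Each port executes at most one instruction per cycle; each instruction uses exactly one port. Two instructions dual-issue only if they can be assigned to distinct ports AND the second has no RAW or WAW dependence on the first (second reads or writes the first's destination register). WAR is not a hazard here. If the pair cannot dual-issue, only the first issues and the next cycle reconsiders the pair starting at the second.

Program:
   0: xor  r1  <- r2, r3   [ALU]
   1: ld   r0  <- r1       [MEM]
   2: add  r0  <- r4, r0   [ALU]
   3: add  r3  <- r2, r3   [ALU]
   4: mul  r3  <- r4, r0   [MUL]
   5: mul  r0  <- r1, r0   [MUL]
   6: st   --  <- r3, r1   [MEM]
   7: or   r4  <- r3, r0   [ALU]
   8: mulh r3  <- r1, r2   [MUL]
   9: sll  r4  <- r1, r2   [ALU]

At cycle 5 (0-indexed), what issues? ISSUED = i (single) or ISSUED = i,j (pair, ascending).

[0] i0  xor.ALU  -- RAW r1
[1] i1  ld.MEM  -- RAW+WAW r0
[2] i2/i3  add.ALU+add.ALU  -- pair
[3] i4  mul.MUL  -- no-port MUL/MUL
[4] i5/i6  mul.MUL+st.MEM  -- pair
[5] i7/i8  or.ALU+mulh.MUL  -- pair
[6] i9  sll.ALU  -- tail

ISSUED = 7,8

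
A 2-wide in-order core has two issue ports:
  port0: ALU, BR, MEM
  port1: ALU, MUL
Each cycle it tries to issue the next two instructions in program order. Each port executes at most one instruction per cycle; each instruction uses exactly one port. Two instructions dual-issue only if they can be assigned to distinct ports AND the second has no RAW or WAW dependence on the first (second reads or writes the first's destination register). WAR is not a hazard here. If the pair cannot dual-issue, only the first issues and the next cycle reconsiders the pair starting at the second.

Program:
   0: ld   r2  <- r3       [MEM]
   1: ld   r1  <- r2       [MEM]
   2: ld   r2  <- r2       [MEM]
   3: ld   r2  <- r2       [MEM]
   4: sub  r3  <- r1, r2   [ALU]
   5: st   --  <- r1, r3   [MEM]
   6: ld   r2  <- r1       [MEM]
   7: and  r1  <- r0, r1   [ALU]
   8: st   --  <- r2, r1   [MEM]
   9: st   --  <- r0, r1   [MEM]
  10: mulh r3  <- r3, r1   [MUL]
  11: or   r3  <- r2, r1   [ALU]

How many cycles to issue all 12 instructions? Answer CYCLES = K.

CYCLES = 10

#0 head=0: ld i0 no-port MEM/MEM
#1 head=1: ld i1 no-port MEM/MEM
#2 head=2: ld i2 no-port MEM/MEM
#3 head=3: ld i3 RAW r2
#4 head=4: sub i4 RAW r3
#5 head=5: st i5 no-port MEM/MEM
#6 head=6: ld/and i6,i7 dual
#7 head=8: st i8 no-port MEM/MEM
#8 head=9: st/mulh i9,i10 dual
#9 head=11: or i11 tail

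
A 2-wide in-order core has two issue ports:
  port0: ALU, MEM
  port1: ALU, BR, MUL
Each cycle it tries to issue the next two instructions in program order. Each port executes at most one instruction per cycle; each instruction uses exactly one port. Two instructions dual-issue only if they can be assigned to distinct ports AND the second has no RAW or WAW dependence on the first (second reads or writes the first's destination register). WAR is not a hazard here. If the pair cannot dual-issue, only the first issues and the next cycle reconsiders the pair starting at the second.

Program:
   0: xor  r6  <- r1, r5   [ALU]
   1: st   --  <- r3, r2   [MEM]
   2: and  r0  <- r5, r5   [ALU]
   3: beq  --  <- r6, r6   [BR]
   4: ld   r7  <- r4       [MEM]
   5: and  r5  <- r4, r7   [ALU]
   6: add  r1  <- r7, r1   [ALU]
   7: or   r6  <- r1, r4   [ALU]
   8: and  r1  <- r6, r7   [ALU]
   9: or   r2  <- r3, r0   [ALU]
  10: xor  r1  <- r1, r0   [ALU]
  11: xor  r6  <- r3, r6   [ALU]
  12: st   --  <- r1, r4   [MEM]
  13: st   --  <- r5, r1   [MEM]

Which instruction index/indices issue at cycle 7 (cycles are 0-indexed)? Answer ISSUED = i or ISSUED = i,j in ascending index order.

[0] i0,i1  xor+st  -- dual
[1] i2,i3  and+beq  -- dual
[2] i4  ld  -- RAW r7
[3] i5,i6  and+add  -- dual
[4] i7  or  -- RAW r6
[5] i8,i9  and+or  -- dual
[6] i10,i11  xor+xor  -- dual
[7] i12  st  -- no-port MEM/MEM
[8] i13  st  -- tail

ISSUED = 12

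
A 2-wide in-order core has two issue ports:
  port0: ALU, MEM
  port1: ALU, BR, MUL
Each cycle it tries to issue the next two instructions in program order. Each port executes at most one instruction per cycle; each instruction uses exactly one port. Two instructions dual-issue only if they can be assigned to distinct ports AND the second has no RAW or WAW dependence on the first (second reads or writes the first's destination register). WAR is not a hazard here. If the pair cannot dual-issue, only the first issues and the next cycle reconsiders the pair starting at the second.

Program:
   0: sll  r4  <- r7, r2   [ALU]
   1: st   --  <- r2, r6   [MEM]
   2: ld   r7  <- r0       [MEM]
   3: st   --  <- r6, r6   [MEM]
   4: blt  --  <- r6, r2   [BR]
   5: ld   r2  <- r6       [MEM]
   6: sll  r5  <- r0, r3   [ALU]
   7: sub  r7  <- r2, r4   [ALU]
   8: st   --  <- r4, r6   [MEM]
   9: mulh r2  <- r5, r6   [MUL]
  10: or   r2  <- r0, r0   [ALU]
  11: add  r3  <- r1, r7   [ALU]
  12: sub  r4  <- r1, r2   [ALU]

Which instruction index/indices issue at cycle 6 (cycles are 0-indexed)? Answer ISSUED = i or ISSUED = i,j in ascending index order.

[0] i0,i1  sll+st  -- 2-wide
[1] i2  ld  -- no-port MEM/MEM
[2] i3,i4  st+blt  -- 2-wide
[3] i5,i6  ld+sll  -- 2-wide
[4] i7,i8  sub+st  -- 2-wide
[5] i9  mulh  -- WAW r2
[6] i10,i11  or+add  -- 2-wide
[7] i12  sub  -- tail

ISSUED = 10,11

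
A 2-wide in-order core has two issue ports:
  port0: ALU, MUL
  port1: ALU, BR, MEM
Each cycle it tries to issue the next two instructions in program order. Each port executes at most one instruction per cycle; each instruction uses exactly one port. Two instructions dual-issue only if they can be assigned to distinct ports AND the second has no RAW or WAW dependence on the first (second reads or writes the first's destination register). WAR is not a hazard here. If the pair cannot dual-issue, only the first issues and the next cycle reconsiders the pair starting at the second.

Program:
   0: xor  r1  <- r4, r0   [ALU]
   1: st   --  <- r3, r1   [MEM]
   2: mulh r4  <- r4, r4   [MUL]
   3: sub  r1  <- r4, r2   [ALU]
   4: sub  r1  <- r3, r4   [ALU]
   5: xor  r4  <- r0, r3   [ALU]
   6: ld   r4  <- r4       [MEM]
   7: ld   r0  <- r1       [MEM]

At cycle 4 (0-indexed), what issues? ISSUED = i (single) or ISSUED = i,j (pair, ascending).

c0: i0 xor  RAW r1
c1: i1,i2 st/mulh  pair
c2: i3 sub  WAW r1
c3: i4,i5 sub/xor  pair
c4: i6 ld  no-port MEM/MEM
c5: i7 ld  tail

ISSUED = 6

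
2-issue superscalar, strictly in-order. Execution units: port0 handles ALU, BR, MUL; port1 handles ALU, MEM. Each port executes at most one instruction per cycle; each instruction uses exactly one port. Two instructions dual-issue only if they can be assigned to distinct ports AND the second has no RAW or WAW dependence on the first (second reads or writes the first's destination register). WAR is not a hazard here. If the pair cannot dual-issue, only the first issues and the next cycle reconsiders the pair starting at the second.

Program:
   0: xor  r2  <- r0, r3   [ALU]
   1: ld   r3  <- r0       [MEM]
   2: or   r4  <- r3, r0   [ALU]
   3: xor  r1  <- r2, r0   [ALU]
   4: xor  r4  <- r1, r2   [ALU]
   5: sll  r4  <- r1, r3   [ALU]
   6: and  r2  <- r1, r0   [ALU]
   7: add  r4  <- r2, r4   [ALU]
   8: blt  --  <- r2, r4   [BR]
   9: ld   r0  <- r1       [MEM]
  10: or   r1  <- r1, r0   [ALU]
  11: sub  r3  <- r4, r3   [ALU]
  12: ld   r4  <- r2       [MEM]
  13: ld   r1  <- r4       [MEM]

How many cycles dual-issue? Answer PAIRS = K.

#0 head=0: xor ld i0&i1 pair
#1 head=2: or xor i2&i3 pair
#2 head=4: xor i4 WAW r4
#3 head=5: sll and i5&i6 pair
#4 head=7: add i7 RAW r4
#5 head=8: blt ld i8&i9 pair
#6 head=10: or sub i10&i11 pair
#7 head=12: ld i12 no-port MEM/MEM
#8 head=13: ld i13 tail

PAIRS = 5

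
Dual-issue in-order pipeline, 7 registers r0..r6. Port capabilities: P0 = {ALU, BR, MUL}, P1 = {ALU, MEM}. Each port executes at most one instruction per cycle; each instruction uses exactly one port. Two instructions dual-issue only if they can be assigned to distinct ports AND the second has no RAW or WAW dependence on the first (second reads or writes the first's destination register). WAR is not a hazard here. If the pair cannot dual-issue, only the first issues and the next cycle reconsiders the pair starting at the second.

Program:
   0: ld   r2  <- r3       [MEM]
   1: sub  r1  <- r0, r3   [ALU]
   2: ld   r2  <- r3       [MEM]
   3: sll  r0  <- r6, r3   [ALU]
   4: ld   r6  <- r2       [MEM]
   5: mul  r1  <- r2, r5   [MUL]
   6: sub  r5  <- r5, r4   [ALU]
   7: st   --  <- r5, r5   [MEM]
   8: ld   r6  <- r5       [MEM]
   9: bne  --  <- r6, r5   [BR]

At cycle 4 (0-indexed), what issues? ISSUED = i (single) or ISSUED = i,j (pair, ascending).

  cy0 -> i0+i1 (ld.MEM/sub.ALU) dual
  cy1 -> i2+i3 (ld.MEM/sll.ALU) dual
  cy2 -> i4+i5 (ld.MEM/mul.MUL) dual
  cy3 -> i6 (sub.ALU) RAW r5
  cy4 -> i7 (st.MEM) no-port MEM/MEM
  cy5 -> i8 (ld.MEM) RAW r6
  cy6 -> i9 (bne.BR) tail

ISSUED = 7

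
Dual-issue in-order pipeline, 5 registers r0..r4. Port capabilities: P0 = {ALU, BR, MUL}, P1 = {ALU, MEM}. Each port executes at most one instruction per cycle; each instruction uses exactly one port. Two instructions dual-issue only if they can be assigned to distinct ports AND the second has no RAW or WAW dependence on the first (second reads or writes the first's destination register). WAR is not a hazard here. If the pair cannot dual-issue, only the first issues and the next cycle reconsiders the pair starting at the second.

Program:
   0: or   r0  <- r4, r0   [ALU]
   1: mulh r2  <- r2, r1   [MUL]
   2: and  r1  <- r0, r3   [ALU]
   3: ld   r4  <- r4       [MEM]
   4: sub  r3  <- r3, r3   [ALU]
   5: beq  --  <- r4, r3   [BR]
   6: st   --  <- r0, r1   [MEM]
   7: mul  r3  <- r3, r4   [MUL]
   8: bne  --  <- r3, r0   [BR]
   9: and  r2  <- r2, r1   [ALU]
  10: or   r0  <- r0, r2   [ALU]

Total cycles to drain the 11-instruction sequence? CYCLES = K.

CYCLES = 7

t=0 i0&i1:or.ALU mulh.MUL ; dual
t=1 i2&i3:and.ALU ld.MEM ; dual
t=2 i4:sub.ALU ; RAW r3
t=3 i5&i6:beq.BR st.MEM ; dual
t=4 i7:mul.MUL ; no-port MUL/BR
t=5 i8&i9:bne.BR and.ALU ; dual
t=6 i10:or.ALU ; tail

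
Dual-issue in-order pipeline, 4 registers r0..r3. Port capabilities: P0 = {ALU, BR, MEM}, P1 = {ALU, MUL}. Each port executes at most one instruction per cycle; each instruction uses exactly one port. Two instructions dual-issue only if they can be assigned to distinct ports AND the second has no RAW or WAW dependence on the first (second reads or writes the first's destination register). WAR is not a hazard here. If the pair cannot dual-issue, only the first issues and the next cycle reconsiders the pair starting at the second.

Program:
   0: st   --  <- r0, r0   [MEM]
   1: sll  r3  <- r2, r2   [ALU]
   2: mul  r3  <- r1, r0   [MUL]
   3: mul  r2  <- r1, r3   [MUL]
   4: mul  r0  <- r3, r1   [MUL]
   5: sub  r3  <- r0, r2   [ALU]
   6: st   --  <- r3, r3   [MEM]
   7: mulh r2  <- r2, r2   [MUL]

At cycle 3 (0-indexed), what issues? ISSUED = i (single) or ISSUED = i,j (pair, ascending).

c0: i0,i1 st sll  pair
c1: i2 mul  no-port MUL/MUL
c2: i3 mul  no-port MUL/MUL
c3: i4 mul  RAW r0
c4: i5 sub  RAW r3
c5: i6,i7 st mulh  pair

ISSUED = 4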